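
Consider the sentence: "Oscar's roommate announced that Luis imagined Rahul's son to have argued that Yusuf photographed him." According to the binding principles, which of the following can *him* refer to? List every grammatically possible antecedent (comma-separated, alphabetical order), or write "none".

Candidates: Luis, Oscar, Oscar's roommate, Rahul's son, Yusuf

*him* is a pronoun; Principle B requires it to be free in its binding domain — the clause headed by 'photographed'.
— Luis: subject of the clause headed by 'imagined'; c-commands the pronoun but lies outside its binding domain — allowed.
— Oscar: possessor inside the subject DP of the matrix clause; does not c-command the pronoun — Principle B does not apply; allowed.
— Oscar's roommate: subject of the matrix clause; c-commands the pronoun but lies outside its binding domain — allowed.
— Rahul's son: subject of the clause headed by 'argued'; c-commands the pronoun but lies outside its binding domain — allowed.
— Yusuf: subject of the clause headed by 'photographed'; c-commands the pronoun within its binding domain — blocked (Principle B).

Luis, Oscar, Oscar's roommate, Rahul's son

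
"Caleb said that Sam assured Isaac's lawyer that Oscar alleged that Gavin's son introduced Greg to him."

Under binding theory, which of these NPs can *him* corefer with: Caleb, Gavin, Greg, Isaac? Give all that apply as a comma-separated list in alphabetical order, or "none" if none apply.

Caleb, Gavin, Isaac

*him* is a pronoun; Principle B requires it to be free in its binding domain — the clause headed by 'introduced'.
— Caleb: subject of the matrix clause; c-commands the pronoun but lies outside its binding domain — allowed.
— Gavin: possessor inside the subject DP of the clause headed by 'introduced'; does not c-command the pronoun — Principle B does not apply; allowed.
— Greg: object of the clause headed by 'introduced'; c-commands the pronoun within its binding domain — blocked (Principle B).
— Isaac: possessor inside the object DP of the clause headed by 'assured'; does not c-command the pronoun — Principle B does not apply; allowed.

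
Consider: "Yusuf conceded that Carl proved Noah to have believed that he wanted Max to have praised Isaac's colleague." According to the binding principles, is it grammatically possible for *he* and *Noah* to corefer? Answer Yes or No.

Yes

*he* is a pronoun; Principle B requires it to be free in its binding domain — the clause headed by 'wanted'.
— Noah: subject of the clause headed by 'believed'; c-commands the pronoun but lies outside its binding domain — allowed.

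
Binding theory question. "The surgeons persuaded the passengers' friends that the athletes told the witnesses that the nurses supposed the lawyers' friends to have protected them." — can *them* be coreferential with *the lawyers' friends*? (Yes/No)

No

*them* is a pronoun; Principle B requires it to be free in its binding domain — the clause headed by 'protected'.
— the lawyers' friends: subject of the clause headed by 'protected'; c-commands the pronoun within its binding domain — blocked (Principle B).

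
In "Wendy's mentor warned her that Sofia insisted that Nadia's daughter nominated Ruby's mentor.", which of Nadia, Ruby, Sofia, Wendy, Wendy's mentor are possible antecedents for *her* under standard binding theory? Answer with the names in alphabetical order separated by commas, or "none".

*her* is a pronoun; Principle B requires it to be free in its binding domain — the matrix clause.
— Nadia: possessor inside the subject DP of the clause headed by 'nominated'; is c-commanded by the pronoun; coreference would bind this R-expression — blocked (Principle C).
— Ruby: possessor inside the object DP of the clause headed by 'nominated'; is c-commanded by the pronoun; coreference would bind this R-expression — blocked (Principle C).
— Sofia: subject of the clause headed by 'insisted'; is c-commanded by the pronoun; coreference would bind this R-expression — blocked (Principle C).
— Wendy: possessor inside the subject DP of the matrix clause; does not c-command the pronoun — Principle B does not apply; allowed.
— Wendy's mentor: subject of the matrix clause; c-commands the pronoun within its binding domain — blocked (Principle B).

Wendy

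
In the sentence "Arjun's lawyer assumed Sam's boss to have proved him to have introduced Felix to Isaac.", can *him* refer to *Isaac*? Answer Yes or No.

No

*him* is a pronoun; Principle B requires it to be free in its binding domain — the clause headed by 'proved'.
— Isaac: second object of the clause headed by 'introduced'; is c-commanded by the pronoun; coreference would bind this R-expression — blocked (Principle C).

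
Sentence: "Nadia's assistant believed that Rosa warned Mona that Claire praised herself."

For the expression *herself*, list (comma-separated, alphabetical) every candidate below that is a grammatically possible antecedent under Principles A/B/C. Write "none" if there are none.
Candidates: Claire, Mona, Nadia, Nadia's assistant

*herself* is a reflexive; Principle A requires it to be bound within its binding domain — the clause headed by 'praised'.
— Claire: subject of the clause headed by 'praised'; c-commands the reflexive within its binding domain — allowed (Principle A).
— Mona: object of the clause headed by 'warned'; c-commands the reflexive but lies outside its binding domain — cannot bind it (Principle A).
— Nadia: possessor inside the subject DP of the matrix clause; does not c-command the reflexive — cannot bind it (Principle A).
— Nadia's assistant: subject of the matrix clause; c-commands the reflexive but lies outside its binding domain — cannot bind it (Principle A).

Claire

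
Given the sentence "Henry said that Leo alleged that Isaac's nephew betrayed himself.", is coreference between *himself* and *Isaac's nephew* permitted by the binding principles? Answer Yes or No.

*himself* is a reflexive; Principle A requires it to be bound within its binding domain — the clause headed by 'betrayed'.
— Isaac's nephew: subject of the clause headed by 'betrayed'; c-commands the reflexive within its binding domain — allowed (Principle A).

Yes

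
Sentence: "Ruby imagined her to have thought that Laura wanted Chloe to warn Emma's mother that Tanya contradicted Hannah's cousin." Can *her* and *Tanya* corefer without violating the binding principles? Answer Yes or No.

*Tanya* is an R-expression; Principle C requires it to be free (not bound by any c-commanding expression).
— her: subject of the clause headed by 'thought'; the pronoun c-commands the R-expression — coreference blocked (Principle C).

No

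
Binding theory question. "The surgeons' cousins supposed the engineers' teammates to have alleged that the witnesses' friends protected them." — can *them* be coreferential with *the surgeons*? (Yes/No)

*them* is a pronoun; Principle B requires it to be free in its binding domain — the clause headed by 'protected'.
— the surgeons: possessor inside the subject DP of the matrix clause; does not c-command the pronoun — Principle B does not apply; allowed.

Yes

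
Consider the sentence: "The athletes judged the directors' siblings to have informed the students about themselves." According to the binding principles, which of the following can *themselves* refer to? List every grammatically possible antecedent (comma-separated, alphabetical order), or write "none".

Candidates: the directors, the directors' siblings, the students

*themselves* is a reflexive; Principle A requires it to be bound within its binding domain — the clause headed by 'informed'.
— the directors: possessor inside the subject DP of the clause headed by 'informed'; does not c-command the reflexive — cannot bind it (Principle A).
— the directors' siblings: subject of the clause headed by 'informed'; c-commands the reflexive within its binding domain — allowed (Principle A).
— the students: object of the clause headed by 'informed'; c-commands the reflexive within its binding domain — allowed (Principle A).

the directors' siblings, the students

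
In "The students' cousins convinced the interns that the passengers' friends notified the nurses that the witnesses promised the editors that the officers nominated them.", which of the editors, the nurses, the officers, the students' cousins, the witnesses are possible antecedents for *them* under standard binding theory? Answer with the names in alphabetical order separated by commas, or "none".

*them* is a pronoun; Principle B requires it to be free in its binding domain — the clause headed by 'nominated'.
— the editors: object of the clause headed by 'promised'; c-commands the pronoun but lies outside its binding domain — allowed.
— the nurses: object of the clause headed by 'notified'; c-commands the pronoun but lies outside its binding domain — allowed.
— the officers: subject of the clause headed by 'nominated'; c-commands the pronoun within its binding domain — blocked (Principle B).
— the students' cousins: subject of the matrix clause; c-commands the pronoun but lies outside its binding domain — allowed.
— the witnesses: subject of the clause headed by 'promised'; c-commands the pronoun but lies outside its binding domain — allowed.

the editors, the nurses, the students' cousins, the witnesses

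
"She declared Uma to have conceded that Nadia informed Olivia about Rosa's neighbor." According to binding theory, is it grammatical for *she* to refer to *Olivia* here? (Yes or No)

*Olivia* is an R-expression; Principle C requires it to be free (not bound by any c-commanding expression).
— she: subject of the matrix clause; the pronoun c-commands the R-expression — coreference blocked (Principle C).

No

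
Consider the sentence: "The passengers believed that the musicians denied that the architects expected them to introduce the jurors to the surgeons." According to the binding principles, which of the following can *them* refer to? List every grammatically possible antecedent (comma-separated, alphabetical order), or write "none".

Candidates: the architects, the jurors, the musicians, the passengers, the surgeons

*them* is a pronoun; Principle B requires it to be free in its binding domain — the clause headed by 'expected'.
— the architects: subject of the clause headed by 'expected'; c-commands the pronoun within its binding domain — blocked (Principle B).
— the jurors: object of the clause headed by 'introduce'; is c-commanded by the pronoun; coreference would bind this R-expression — blocked (Principle C).
— the musicians: subject of the clause headed by 'denied'; c-commands the pronoun but lies outside its binding domain — allowed.
— the passengers: subject of the matrix clause; c-commands the pronoun but lies outside its binding domain — allowed.
— the surgeons: second object of the clause headed by 'introduce'; is c-commanded by the pronoun; coreference would bind this R-expression — blocked (Principle C).

the musicians, the passengers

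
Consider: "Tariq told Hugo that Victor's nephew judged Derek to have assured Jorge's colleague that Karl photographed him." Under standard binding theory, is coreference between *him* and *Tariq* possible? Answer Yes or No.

Yes

*Tariq* is an R-expression; Principle C requires it to be free (not bound by any c-commanding expression).
— him: object of the clause headed by 'photographed'; the pronoun does not c-command the R-expression — coreference allowed.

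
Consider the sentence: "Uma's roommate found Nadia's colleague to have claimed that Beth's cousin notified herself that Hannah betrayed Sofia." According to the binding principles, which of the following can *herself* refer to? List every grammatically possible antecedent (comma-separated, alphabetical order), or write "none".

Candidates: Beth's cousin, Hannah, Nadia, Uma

Beth's cousin

*herself* is a reflexive; Principle A requires it to be bound within its binding domain — the clause headed by 'notified'.
— Beth's cousin: subject of the clause headed by 'notified'; c-commands the reflexive within its binding domain — allowed (Principle A).
— Hannah: subject of the clause headed by 'betrayed'; does not c-command the reflexive — cannot bind it (Principle A).
— Nadia: possessor inside the subject DP of the clause headed by 'claimed'; does not c-command the reflexive — cannot bind it (Principle A).
— Uma: possessor inside the subject DP of the matrix clause; does not c-command the reflexive — cannot bind it (Principle A).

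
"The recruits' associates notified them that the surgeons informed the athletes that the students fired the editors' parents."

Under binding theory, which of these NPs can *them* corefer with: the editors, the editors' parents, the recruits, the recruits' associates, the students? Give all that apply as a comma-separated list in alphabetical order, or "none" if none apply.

*them* is a pronoun; Principle B requires it to be free in its binding domain — the matrix clause.
— the editors: possessor inside the object DP of the clause headed by 'fired'; is c-commanded by the pronoun; coreference would bind this R-expression — blocked (Principle C).
— the editors' parents: object of the clause headed by 'fired'; is c-commanded by the pronoun; coreference would bind this R-expression — blocked (Principle C).
— the recruits: possessor inside the subject DP of the matrix clause; does not c-command the pronoun — Principle B does not apply; allowed.
— the recruits' associates: subject of the matrix clause; c-commands the pronoun within its binding domain — blocked (Principle B).
— the students: subject of the clause headed by 'fired'; is c-commanded by the pronoun; coreference would bind this R-expression — blocked (Principle C).

the recruits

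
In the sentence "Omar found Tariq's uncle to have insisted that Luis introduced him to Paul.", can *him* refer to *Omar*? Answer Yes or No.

Yes

*him* is a pronoun; Principle B requires it to be free in its binding domain — the clause headed by 'introduced'.
— Omar: subject of the matrix clause; c-commands the pronoun but lies outside its binding domain — allowed.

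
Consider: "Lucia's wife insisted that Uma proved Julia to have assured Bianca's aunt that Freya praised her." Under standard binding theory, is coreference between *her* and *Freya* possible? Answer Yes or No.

*Freya* is an R-expression; Principle C requires it to be free (not bound by any c-commanding expression).
— her: object of the clause headed by 'praised'; the R-expression locally c-commands the pronoun — coreference blocked (Principle B on the pronoun).

No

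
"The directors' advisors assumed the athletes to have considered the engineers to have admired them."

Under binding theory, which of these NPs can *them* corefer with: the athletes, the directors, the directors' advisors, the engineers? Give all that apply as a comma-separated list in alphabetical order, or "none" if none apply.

*them* is a pronoun; Principle B requires it to be free in its binding domain — the clause headed by 'admired'.
— the athletes: subject of the clause headed by 'considered'; c-commands the pronoun but lies outside its binding domain — allowed.
— the directors: possessor inside the subject DP of the matrix clause; does not c-command the pronoun — Principle B does not apply; allowed.
— the directors' advisors: subject of the matrix clause; c-commands the pronoun but lies outside its binding domain — allowed.
— the engineers: subject of the clause headed by 'admired'; c-commands the pronoun within its binding domain — blocked (Principle B).

the athletes, the directors, the directors' advisors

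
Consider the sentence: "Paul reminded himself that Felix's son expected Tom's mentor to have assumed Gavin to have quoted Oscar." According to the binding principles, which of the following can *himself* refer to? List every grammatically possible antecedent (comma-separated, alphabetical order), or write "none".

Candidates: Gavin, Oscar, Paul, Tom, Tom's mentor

*himself* is a reflexive; Principle A requires it to be bound within its binding domain — the matrix clause.
— Gavin: subject of the clause headed by 'quoted'; does not c-command the reflexive — cannot bind it (Principle A).
— Oscar: object of the clause headed by 'quoted'; does not c-command the reflexive — cannot bind it (Principle A).
— Paul: subject of the matrix clause; c-commands the reflexive within its binding domain — allowed (Principle A).
— Tom: possessor inside the subject DP of the clause headed by 'assumed'; does not c-command the reflexive — cannot bind it (Principle A).
— Tom's mentor: subject of the clause headed by 'assumed'; does not c-command the reflexive — cannot bind it (Principle A).

Paul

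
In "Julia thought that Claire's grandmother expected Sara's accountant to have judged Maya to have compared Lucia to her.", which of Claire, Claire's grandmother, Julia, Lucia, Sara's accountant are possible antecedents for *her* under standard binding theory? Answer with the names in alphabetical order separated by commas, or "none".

Claire, Claire's grandmother, Julia, Sara's accountant

*her* is a pronoun; Principle B requires it to be free in its binding domain — the clause headed by 'compared'.
— Claire: possessor inside the subject DP of the clause headed by 'expected'; does not c-command the pronoun — Principle B does not apply; allowed.
— Claire's grandmother: subject of the clause headed by 'expected'; c-commands the pronoun but lies outside its binding domain — allowed.
— Julia: subject of the matrix clause; c-commands the pronoun but lies outside its binding domain — allowed.
— Lucia: object of the clause headed by 'compared'; c-commands the pronoun within its binding domain — blocked (Principle B).
— Sara's accountant: subject of the clause headed by 'judged'; c-commands the pronoun but lies outside its binding domain — allowed.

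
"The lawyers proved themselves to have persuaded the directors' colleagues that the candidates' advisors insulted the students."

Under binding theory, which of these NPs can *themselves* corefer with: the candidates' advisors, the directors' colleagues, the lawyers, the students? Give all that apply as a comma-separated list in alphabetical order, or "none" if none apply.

the lawyers

*themselves* is a reflexive; Principle A requires it to be bound within its binding domain — the matrix clause.
— the candidates' advisors: subject of the clause headed by 'insulted'; does not c-command the reflexive — cannot bind it (Principle A).
— the directors' colleagues: object of the clause headed by 'persuaded'; does not c-command the reflexive — cannot bind it (Principle A).
— the lawyers: subject of the matrix clause; c-commands the reflexive within its binding domain — allowed (Principle A).
— the students: object of the clause headed by 'insulted'; does not c-command the reflexive — cannot bind it (Principle A).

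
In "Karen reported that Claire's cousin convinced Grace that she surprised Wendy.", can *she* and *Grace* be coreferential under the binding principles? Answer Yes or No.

*Grace* is an R-expression; Principle C requires it to be free (not bound by any c-commanding expression).
— she: subject of the clause headed by 'surprised'; the pronoun does not c-command the R-expression — coreference allowed.

Yes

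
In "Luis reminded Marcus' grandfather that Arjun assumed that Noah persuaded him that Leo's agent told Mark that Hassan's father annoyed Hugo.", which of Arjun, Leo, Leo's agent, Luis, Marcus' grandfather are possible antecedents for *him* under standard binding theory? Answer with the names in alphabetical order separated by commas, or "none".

*him* is a pronoun; Principle B requires it to be free in its binding domain — the clause headed by 'persuaded'.
— Arjun: subject of the clause headed by 'assumed'; c-commands the pronoun but lies outside its binding domain — allowed.
— Leo: possessor inside the subject DP of the clause headed by 'told'; is c-commanded by the pronoun; coreference would bind this R-expression — blocked (Principle C).
— Leo's agent: subject of the clause headed by 'told'; is c-commanded by the pronoun; coreference would bind this R-expression — blocked (Principle C).
— Luis: subject of the matrix clause; c-commands the pronoun but lies outside its binding domain — allowed.
— Marcus' grandfather: object of the matrix clause; c-commands the pronoun but lies outside its binding domain — allowed.

Arjun, Luis, Marcus' grandfather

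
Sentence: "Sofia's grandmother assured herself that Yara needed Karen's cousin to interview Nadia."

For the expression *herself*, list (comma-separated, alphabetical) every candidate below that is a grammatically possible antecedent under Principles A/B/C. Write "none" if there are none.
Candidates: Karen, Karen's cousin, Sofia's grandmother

*herself* is a reflexive; Principle A requires it to be bound within its binding domain — the matrix clause.
— Karen: possessor inside the subject DP of the clause headed by 'interview'; does not c-command the reflexive — cannot bind it (Principle A).
— Karen's cousin: subject of the clause headed by 'interview'; does not c-command the reflexive — cannot bind it (Principle A).
— Sofia's grandmother: subject of the matrix clause; c-commands the reflexive within its binding domain — allowed (Principle A).

Sofia's grandmother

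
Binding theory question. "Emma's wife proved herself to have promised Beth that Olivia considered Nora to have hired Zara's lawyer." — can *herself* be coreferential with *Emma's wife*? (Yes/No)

Yes

*herself* is a reflexive; Principle A requires it to be bound within its binding domain — the matrix clause.
— Emma's wife: subject of the matrix clause; c-commands the reflexive within its binding domain — allowed (Principle A).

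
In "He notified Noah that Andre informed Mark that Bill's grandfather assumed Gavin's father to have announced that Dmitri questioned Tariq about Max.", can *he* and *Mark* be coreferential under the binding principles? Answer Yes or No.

No

*Mark* is an R-expression; Principle C requires it to be free (not bound by any c-commanding expression).
— he: subject of the matrix clause; the pronoun c-commands the R-expression — coreference blocked (Principle C).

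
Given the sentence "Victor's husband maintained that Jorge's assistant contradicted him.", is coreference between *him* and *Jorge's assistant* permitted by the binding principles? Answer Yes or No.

No

*him* is a pronoun; Principle B requires it to be free in its binding domain — the clause headed by 'contradicted'.
— Jorge's assistant: subject of the clause headed by 'contradicted'; c-commands the pronoun within its binding domain — blocked (Principle B).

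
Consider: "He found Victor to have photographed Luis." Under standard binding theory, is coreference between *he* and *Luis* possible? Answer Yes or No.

No

*Luis* is an R-expression; Principle C requires it to be free (not bound by any c-commanding expression).
— he: subject of the matrix clause; the pronoun c-commands the R-expression — coreference blocked (Principle C).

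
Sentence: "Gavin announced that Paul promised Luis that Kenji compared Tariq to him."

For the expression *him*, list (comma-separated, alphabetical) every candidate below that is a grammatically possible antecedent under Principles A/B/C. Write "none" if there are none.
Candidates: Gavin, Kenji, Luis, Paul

*him* is a pronoun; Principle B requires it to be free in its binding domain — the clause headed by 'compared'.
— Gavin: subject of the matrix clause; c-commands the pronoun but lies outside its binding domain — allowed.
— Kenji: subject of the clause headed by 'compared'; c-commands the pronoun within its binding domain — blocked (Principle B).
— Luis: object of the clause headed by 'promised'; c-commands the pronoun but lies outside its binding domain — allowed.
— Paul: subject of the clause headed by 'promised'; c-commands the pronoun but lies outside its binding domain — allowed.

Gavin, Luis, Paul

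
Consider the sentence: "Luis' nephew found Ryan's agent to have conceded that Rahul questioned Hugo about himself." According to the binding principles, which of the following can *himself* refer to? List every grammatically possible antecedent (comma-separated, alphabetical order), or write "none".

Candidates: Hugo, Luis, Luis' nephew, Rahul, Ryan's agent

*himself* is a reflexive; Principle A requires it to be bound within its binding domain — the clause headed by 'questioned'.
— Hugo: object of the clause headed by 'questioned'; c-commands the reflexive within its binding domain — allowed (Principle A).
— Luis: possessor inside the subject DP of the matrix clause; does not c-command the reflexive — cannot bind it (Principle A).
— Luis' nephew: subject of the matrix clause; c-commands the reflexive but lies outside its binding domain — cannot bind it (Principle A).
— Rahul: subject of the clause headed by 'questioned'; c-commands the reflexive within its binding domain — allowed (Principle A).
— Ryan's agent: subject of the clause headed by 'conceded'; c-commands the reflexive but lies outside its binding domain — cannot bind it (Principle A).

Hugo, Rahul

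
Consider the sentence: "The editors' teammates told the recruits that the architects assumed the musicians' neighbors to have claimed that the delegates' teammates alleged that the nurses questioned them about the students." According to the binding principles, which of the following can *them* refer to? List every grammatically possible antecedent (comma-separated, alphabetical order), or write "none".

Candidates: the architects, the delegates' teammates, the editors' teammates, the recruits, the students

*them* is a pronoun; Principle B requires it to be free in its binding domain — the clause headed by 'questioned'.
— the architects: subject of the clause headed by 'assumed'; c-commands the pronoun but lies outside its binding domain — allowed.
— the delegates' teammates: subject of the clause headed by 'alleged'; c-commands the pronoun but lies outside its binding domain — allowed.
— the editors' teammates: subject of the matrix clause; c-commands the pronoun but lies outside its binding domain — allowed.
— the recruits: object of the matrix clause; c-commands the pronoun but lies outside its binding domain — allowed.
— the students: second object of the clause headed by 'questioned'; is c-commanded by the pronoun; coreference would bind this R-expression — blocked (Principle C).

the architects, the delegates' teammates, the editors' teammates, the recruits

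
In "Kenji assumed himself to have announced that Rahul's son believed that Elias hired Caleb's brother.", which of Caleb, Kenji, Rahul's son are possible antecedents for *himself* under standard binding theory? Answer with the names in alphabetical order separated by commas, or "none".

Kenji

*himself* is a reflexive; Principle A requires it to be bound within its binding domain — the matrix clause.
— Caleb: possessor inside the object DP of the clause headed by 'hired'; does not c-command the reflexive — cannot bind it (Principle A).
— Kenji: subject of the matrix clause; c-commands the reflexive within its binding domain — allowed (Principle A).
— Rahul's son: subject of the clause headed by 'believed'; does not c-command the reflexive — cannot bind it (Principle A).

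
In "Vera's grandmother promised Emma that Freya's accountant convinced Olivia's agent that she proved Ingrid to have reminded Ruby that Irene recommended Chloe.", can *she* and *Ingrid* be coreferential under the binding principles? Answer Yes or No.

No

*Ingrid* is an R-expression; Principle C requires it to be free (not bound by any c-commanding expression).
— she: subject of the clause headed by 'proved'; the pronoun c-commands the R-expression — coreference blocked (Principle C).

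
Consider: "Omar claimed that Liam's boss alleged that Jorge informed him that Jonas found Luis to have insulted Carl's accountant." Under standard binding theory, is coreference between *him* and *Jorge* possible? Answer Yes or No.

No

*Jorge* is an R-expression; Principle C requires it to be free (not bound by any c-commanding expression).
— him: object of the clause headed by 'informed'; the R-expression locally c-commands the pronoun — coreference blocked (Principle B on the pronoun).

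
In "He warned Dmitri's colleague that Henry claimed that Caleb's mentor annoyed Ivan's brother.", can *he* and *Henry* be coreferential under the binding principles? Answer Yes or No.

*Henry* is an R-expression; Principle C requires it to be free (not bound by any c-commanding expression).
— he: subject of the matrix clause; the pronoun c-commands the R-expression — coreference blocked (Principle C).

No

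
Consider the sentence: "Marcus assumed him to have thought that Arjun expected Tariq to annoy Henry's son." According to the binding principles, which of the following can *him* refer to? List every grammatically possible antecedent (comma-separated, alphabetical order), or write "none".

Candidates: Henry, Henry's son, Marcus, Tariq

*him* is a pronoun; Principle B requires it to be free in its binding domain — the matrix clause.
— Henry: possessor inside the object DP of the clause headed by 'annoy'; is c-commanded by the pronoun; coreference would bind this R-expression — blocked (Principle C).
— Henry's son: object of the clause headed by 'annoy'; is c-commanded by the pronoun; coreference would bind this R-expression — blocked (Principle C).
— Marcus: subject of the matrix clause; c-commands the pronoun within its binding domain — blocked (Principle B).
— Tariq: subject of the clause headed by 'annoy'; is c-commanded by the pronoun; coreference would bind this R-expression — blocked (Principle C).

none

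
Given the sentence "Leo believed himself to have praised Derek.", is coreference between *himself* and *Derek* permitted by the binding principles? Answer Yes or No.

*himself* is a reflexive; Principle A requires it to be bound within its binding domain — the matrix clause.
— Derek: object of the clause headed by 'praised'; does not c-command the reflexive — cannot bind it (Principle A).

No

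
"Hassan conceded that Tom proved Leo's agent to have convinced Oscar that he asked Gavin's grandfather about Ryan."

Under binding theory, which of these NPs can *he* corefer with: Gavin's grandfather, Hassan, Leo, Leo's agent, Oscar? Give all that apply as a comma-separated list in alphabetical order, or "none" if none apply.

Hassan, Leo, Leo's agent, Oscar

*he* is a pronoun; Principle B requires it to be free in its binding domain — the clause headed by 'asked'.
— Gavin's grandfather: object of the clause headed by 'asked'; is c-commanded by the pronoun; coreference would bind this R-expression — blocked (Principle C).
— Hassan: subject of the matrix clause; c-commands the pronoun but lies outside its binding domain — allowed.
— Leo: possessor inside the subject DP of the clause headed by 'convinced'; does not c-command the pronoun — Principle B does not apply; allowed.
— Leo's agent: subject of the clause headed by 'convinced'; c-commands the pronoun but lies outside its binding domain — allowed.
— Oscar: object of the clause headed by 'convinced'; c-commands the pronoun but lies outside its binding domain — allowed.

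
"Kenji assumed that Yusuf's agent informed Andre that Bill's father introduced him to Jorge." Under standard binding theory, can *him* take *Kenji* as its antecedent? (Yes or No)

Yes

*him* is a pronoun; Principle B requires it to be free in its binding domain — the clause headed by 'introduced'.
— Kenji: subject of the matrix clause; c-commands the pronoun but lies outside its binding domain — allowed.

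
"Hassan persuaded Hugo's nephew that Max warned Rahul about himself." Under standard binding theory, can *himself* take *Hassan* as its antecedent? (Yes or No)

*himself* is a reflexive; Principle A requires it to be bound within its binding domain — the clause headed by 'warned'.
— Hassan: subject of the matrix clause; c-commands the reflexive but lies outside its binding domain — cannot bind it (Principle A).

No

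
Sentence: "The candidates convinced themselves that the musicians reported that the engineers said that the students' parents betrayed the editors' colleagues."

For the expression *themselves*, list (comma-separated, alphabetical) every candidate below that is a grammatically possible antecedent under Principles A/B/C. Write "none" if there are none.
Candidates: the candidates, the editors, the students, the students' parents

*themselves* is a reflexive; Principle A requires it to be bound within its binding domain — the matrix clause.
— the candidates: subject of the matrix clause; c-commands the reflexive within its binding domain — allowed (Principle A).
— the editors: possessor inside the object DP of the clause headed by 'betrayed'; does not c-command the reflexive — cannot bind it (Principle A).
— the students: possessor inside the subject DP of the clause headed by 'betrayed'; does not c-command the reflexive — cannot bind it (Principle A).
— the students' parents: subject of the clause headed by 'betrayed'; does not c-command the reflexive — cannot bind it (Principle A).

the candidates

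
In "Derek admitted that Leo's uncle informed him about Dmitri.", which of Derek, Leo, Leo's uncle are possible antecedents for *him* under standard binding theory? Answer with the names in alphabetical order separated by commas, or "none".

Derek, Leo

*him* is a pronoun; Principle B requires it to be free in its binding domain — the clause headed by 'informed'.
— Derek: subject of the matrix clause; c-commands the pronoun but lies outside its binding domain — allowed.
— Leo: possessor inside the subject DP of the clause headed by 'informed'; does not c-command the pronoun — Principle B does not apply; allowed.
— Leo's uncle: subject of the clause headed by 'informed'; c-commands the pronoun within its binding domain — blocked (Principle B).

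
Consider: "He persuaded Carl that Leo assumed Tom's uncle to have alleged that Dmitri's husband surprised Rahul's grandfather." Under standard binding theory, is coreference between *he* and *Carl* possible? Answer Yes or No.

No

*Carl* is an R-expression; Principle C requires it to be free (not bound by any c-commanding expression).
— he: subject of the matrix clause; the pronoun c-commands the R-expression — coreference blocked (Principle C).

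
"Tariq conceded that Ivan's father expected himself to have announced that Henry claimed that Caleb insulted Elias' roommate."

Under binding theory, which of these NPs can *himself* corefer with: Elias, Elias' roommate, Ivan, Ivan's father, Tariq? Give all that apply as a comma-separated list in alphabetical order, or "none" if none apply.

*himself* is a reflexive; Principle A requires it to be bound within its binding domain — the clause headed by 'expected'.
— Elias: possessor inside the object DP of the clause headed by 'insulted'; does not c-command the reflexive — cannot bind it (Principle A).
— Elias' roommate: object of the clause headed by 'insulted'; does not c-command the reflexive — cannot bind it (Principle A).
— Ivan: possessor inside the subject DP of the clause headed by 'expected'; does not c-command the reflexive — cannot bind it (Principle A).
— Ivan's father: subject of the clause headed by 'expected'; c-commands the reflexive within its binding domain — allowed (Principle A).
— Tariq: subject of the matrix clause; c-commands the reflexive but lies outside its binding domain — cannot bind it (Principle A).

Ivan's father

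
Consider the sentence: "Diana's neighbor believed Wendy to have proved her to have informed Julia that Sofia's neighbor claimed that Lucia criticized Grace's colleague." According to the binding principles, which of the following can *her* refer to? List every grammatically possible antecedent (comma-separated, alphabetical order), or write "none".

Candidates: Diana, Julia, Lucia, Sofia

*her* is a pronoun; Principle B requires it to be free in its binding domain — the clause headed by 'proved'.
— Diana: possessor inside the subject DP of the matrix clause; does not c-command the pronoun — Principle B does not apply; allowed.
— Julia: object of the clause headed by 'informed'; is c-commanded by the pronoun; coreference would bind this R-expression — blocked (Principle C).
— Lucia: subject of the clause headed by 'criticized'; is c-commanded by the pronoun; coreference would bind this R-expression — blocked (Principle C).
— Sofia: possessor inside the subject DP of the clause headed by 'claimed'; is c-commanded by the pronoun; coreference would bind this R-expression — blocked (Principle C).

Diana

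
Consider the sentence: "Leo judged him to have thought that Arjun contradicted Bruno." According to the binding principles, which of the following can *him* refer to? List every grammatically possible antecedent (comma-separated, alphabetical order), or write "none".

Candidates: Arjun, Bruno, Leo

*him* is a pronoun; Principle B requires it to be free in its binding domain — the matrix clause.
— Arjun: subject of the clause headed by 'contradicted'; is c-commanded by the pronoun; coreference would bind this R-expression — blocked (Principle C).
— Bruno: object of the clause headed by 'contradicted'; is c-commanded by the pronoun; coreference would bind this R-expression — blocked (Principle C).
— Leo: subject of the matrix clause; c-commands the pronoun within its binding domain — blocked (Principle B).

none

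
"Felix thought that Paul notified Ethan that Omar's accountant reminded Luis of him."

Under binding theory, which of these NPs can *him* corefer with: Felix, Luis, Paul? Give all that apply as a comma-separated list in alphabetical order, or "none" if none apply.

*him* is a pronoun; Principle B requires it to be free in its binding domain — the clause headed by 'reminded'.
— Felix: subject of the matrix clause; c-commands the pronoun but lies outside its binding domain — allowed.
— Luis: object of the clause headed by 'reminded'; c-commands the pronoun within its binding domain — blocked (Principle B).
— Paul: subject of the clause headed by 'notified'; c-commands the pronoun but lies outside its binding domain — allowed.

Felix, Paul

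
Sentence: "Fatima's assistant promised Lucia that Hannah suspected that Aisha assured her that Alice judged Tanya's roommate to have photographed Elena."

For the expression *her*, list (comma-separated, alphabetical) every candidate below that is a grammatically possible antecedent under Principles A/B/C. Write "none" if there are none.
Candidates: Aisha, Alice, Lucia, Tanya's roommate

Lucia

*her* is a pronoun; Principle B requires it to be free in its binding domain — the clause headed by 'assured'.
— Aisha: subject of the clause headed by 'assured'; c-commands the pronoun within its binding domain — blocked (Principle B).
— Alice: subject of the clause headed by 'judged'; is c-commanded by the pronoun; coreference would bind this R-expression — blocked (Principle C).
— Lucia: object of the matrix clause; c-commands the pronoun but lies outside its binding domain — allowed.
— Tanya's roommate: subject of the clause headed by 'photographed'; is c-commanded by the pronoun; coreference would bind this R-expression — blocked (Principle C).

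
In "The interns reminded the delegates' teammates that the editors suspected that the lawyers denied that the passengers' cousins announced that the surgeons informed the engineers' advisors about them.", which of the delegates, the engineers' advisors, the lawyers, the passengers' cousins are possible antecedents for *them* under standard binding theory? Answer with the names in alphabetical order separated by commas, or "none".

*them* is a pronoun; Principle B requires it to be free in its binding domain — the clause headed by 'informed'.
— the delegates: possessor inside the object DP of the matrix clause; does not c-command the pronoun — Principle B does not apply; allowed.
— the engineers' advisors: object of the clause headed by 'informed'; c-commands the pronoun within its binding domain — blocked (Principle B).
— the lawyers: subject of the clause headed by 'denied'; c-commands the pronoun but lies outside its binding domain — allowed.
— the passengers' cousins: subject of the clause headed by 'announced'; c-commands the pronoun but lies outside its binding domain — allowed.

the delegates, the lawyers, the passengers' cousins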